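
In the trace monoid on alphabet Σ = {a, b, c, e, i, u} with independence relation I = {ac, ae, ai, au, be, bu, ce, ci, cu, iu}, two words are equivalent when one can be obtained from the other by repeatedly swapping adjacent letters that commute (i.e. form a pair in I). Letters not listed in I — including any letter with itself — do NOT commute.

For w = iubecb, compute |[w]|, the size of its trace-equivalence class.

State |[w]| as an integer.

14

0(i) covers ∅
1(u) covers ∅
2(b) covers 0:i
3(e) covers 0:i, 1:u
4(c) covers 2:b
5(b) covers 4:c
floor of heap: 0:i, 1:u
completions by unplaced set U, small U first (add the entries for U minus each lowest piece of U):
  |U|=1: {3}:1  {5}:1
  |U|=2: {1,3}:1  {3,5}:2  {4,5}:1
  |U|=3: {1,3,5}:3  {2,4,5}:1  {3,4,5}:3
  |U|=4: {1,3,4,5}:6  {2,3,4,5}:4
  start at 0(i): 10
  start at 1(u): 4
sum over floor = 14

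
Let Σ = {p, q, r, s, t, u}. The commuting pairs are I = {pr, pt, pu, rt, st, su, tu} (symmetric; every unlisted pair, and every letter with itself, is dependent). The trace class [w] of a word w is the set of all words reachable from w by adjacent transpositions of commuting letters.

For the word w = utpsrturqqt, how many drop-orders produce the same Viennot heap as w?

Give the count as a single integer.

0(u) covers ∅
1(t) covers ∅
2(p) covers ∅
3(s) covers 2:p
4(r) covers 0:u, 3:s
5(t) covers 1:t
6(u) covers 4:r
7(r) covers 6:u
8(q) covers 5:t, 7:r
9(q) covers 8:q
10(t) covers 9:q
floor of heap: 0:u, 1:t, 2:p
completions by unplaced set U, small U first (add the entries for U minus each lowest piece of U):
  |U|=1: {10}:1
  |U|=2: {9,10}:1
  |U|=3: {8,9,10}:1
  |U|=4: {5,8,9,10}:1  {7,8,9,10}:1
  |U|=5: {1,5,8,9,10}:1  {5,7,8,9,10}:2  {6,7,8,9,10}:1
  |U|=6: {1,5,7,8,9,10}:3  {4,6,7,8,9,10}:1  {5,6,7,8,9,10}:3
  |U|=7: {0,4,6,7,8,9,10}:1  {1,5,6,7,8,9,10}:6  {3,4,6,7,8,9,10}:1  {4,5,6,7,8,9,10}:4
  |U|=8: {0,3,4,6,7,8,9,10}:2  {0,4,5,6,7,8,9,10}:5  {1,4,5,6,7,8,9,10}:10  {2,3,4,6,7,8,9,10}:1  {3,4,5,6,7,8,9,10}:5
  |U|=9: {0,1,4,5,6,7,8,9,10}:15  {0,2,3,4,6,7,8,9,10}:3  {0,3,4,5,6,7,8,9,10}:12  {1,3,4,5,6,7,8,9,10}:15  {2,3,4,5,6,7,8,9,10}:6
  start at 0(u): 21
  start at 1(t): 21
  start at 2(p): 42
sum over floor = 84

84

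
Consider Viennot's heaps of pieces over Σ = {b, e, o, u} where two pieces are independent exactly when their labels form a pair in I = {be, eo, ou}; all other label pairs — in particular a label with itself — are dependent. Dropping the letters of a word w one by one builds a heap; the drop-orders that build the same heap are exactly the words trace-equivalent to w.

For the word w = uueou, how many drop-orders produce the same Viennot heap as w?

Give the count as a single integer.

5

piece 0:u — minimal
piece 1:u rests on {0:u}
piece 2:e rests on {1:u}
piece 3:o — minimal
piece 4:u rests on {2:e}
minimal pieces: {0:u, 3:o}
ways to finish when only these pieces remain (= sum over removing one remaining piece with nothing left below it):
  1 left: {3}→1  {4}→1
  2 left: {2,4}→1  {3,4}→2
  3 left: {1,2,4}→1  {2,3,4}→3
  placing 0:u first → 4 extensions
  placing 3:o first → 1 extensions
total linear extensions = 5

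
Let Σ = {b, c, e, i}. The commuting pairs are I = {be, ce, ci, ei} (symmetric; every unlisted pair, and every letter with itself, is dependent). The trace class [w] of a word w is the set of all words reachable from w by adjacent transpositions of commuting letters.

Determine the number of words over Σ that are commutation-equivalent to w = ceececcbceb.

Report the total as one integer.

piece 0:c — minimal
piece 1:e — minimal
piece 2:e rests on {1:e}
piece 3:c rests on {0:c}
piece 4:e rests on {2:e}
piece 5:c rests on {3:c}
piece 6:c rests on {5:c}
piece 7:b rests on {6:c}
piece 8:c rests on {7:b}
piece 9:e rests on {4:e}
piece 10:b rests on {8:c}
minimal pieces: {0:c, 1:e}
ways to finish when only these pieces remain (= sum over removing one remaining piece with nothing left below it):
  1 left: {9}→1  {10}→1
  2 left: {4,9}→1  {8,10}→1  {9,10}→2
  3 left: {2,4,9}→1  {4,9,10}→3  {7,8,10}→1  {8,9,10}→3
  4 left: {1,2,4,9}→1  {2,4,9,10}→4  {4,8,9,10}→6  {6,7,8,10}→1  {7,8,9,10}→4
  5 left: {1,2,4,9,10}→5  {2,4,8,9,10}→10  {4,7,8,9,10}→10  {5,6,7,8,10}→1  {6,7,8,9,10}→5
  6 left: {1,2,4,8,9,10}→15  {2,4,7,8,9,10}→20  {3,5,6,7,8,10}→1  {4,6,7,8,9,10}→15  {5,6,7,8,9,10}→6
  7 left: {0,3,5,6,7,8,10}→1  {1,2,4,7,8,9,10}→35  {2,4,6,7,8,9,10}→35  {3,5,6,7,8,9,10}→7  {4,5,6,7,8,9,10}→21
  8 left: {0,3,5,6,7,8,9,10}→8  {1,2,4,6,7,8,9,10}→70  {2,4,5,6,7,8,9,10}→56  {3,4,5,6,7,8,9,10}→28
  9 left: {0,3,4,5,6,7,8,9,10}→36  {1,2,4,5,6,7,8,9,10}→126  {2,3,4,5,6,7,8,9,10}→84
  placing 0:c first → 210 extensions
  placing 1:e first → 120 extensions
total linear extensions = 330

330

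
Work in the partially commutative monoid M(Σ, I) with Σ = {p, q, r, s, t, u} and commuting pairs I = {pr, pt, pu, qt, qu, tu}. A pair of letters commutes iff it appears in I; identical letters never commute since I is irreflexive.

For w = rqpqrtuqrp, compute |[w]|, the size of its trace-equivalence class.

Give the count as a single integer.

18

#0=r has no predecessor
#1=q depends on [0:r]
#2=p depends on [1:q]
#3=q depends on [2:p]
#4=r depends on [3:q]
#5=t depends on [4:r]
#6=u depends on [4:r]
#7=q depends on [4:r]
#8=r depends on [5:t, 6:u, 7:q]
#9=p depends on [7:q]
sources: [0:r]
N(rest) = Σ N(rest − s) over sources s of rest; N(one piece) = 1:
  size 1 → [8]=1  [9]=1
  size 2 → [5,8]=1  [6,8]=1  [8,9]=2
  size 3 → [5,6,8]=2  [5,8,9]=3  [6,8,9]=3  [7,8,9]=2
  size 4 → [5,6,8,9]=8  [5,7,8,9]=5  [6,7,8,9]=5
  size 5 → [5,6,7,8,9]=18
  size 6 → [4,5,6,7,8,9]=18
  size 7 → [3,4,5,6,7,8,9]=18
  size 8 → [2,3,4,5,6,7,8,9]=18
  first=0(r) contributes 18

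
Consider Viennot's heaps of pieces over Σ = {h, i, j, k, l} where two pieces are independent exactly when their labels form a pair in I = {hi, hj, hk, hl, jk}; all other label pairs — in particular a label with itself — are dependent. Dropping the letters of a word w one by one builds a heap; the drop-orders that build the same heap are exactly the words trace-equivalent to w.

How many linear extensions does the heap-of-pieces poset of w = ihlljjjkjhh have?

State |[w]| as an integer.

825

#0=i has no predecessor
#1=h has no predecessor
#2=l depends on [0:i]
#3=l depends on [2:l]
#4=j depends on [3:l]
#5=j depends on [4:j]
#6=j depends on [5:j]
#7=k depends on [3:l]
#8=j depends on [6:j]
#9=h depends on [1:h]
#10=h depends on [9:h]
sources: [0:i, 1:h]
N(rest) = Σ N(rest − s) over sources s of rest; N(one piece) = 1:
  size 1 → [7]=1  [8]=1  [10]=1
  size 2 → [6,8]=1  [7,8]=2  [7,10]=2  [8,10]=2  [9,10]=1
  size 3 → [1,9,10]=1  [5,6,8]=1  [6,7,8]=3  [6,8,10]=3  [7,8,10]=6  [7,9,10]=3  [8,9,10]=3
  size 4 → [1,7,9,10]=4  [1,8,9,10]=4  [4,5,6,8]=1  [5,6,7,8]=4  [5,6,8,10]=4  [6,7,8,10]=12  [6,8,9,10]=6  [7,8,9,10]=12
  size 5 → [1,6,8,9,10]=10  [1,7,8,9,10]=20  [4,5,6,7,8]=5  [4,5,6,8,10]=5  [5,6,7,8,10]=20  [5,6,8,9,10]=10  [6,7,8,9,10]=30
  size 6 → [1,5,6,8,9,10]=20  [1,6,7,8,9,10]=60  [3,4,5,6,7,8]=5  [4,5,6,7,8,10]=30  [4,5,6,8,9,10]=15  [5,6,7,8,9,10]=60
  size 7 → [1,4,5,6,8,9,10]=35  [1,5,6,7,8,9,10]=140  [2,3,4,5,6,7,8]=5  [3,4,5,6,7,8,10]=35  [4,5,6,7,8,9,10]=105
  size 8 → [0,2,3,4,5,6,7,8]=5  [1,4,5,6,7,8,9,10]=280  [2,3,4,5,6,7,8,10]=40  [3,4,5,6,7,8,9,10]=140
  size 9 → [0,2,3,4,5,6,7,8,10]=45  [1,3,4,5,6,7,8,9,10]=420  [2,3,4,5,6,7,8,9,10]=180
  first=0(i) contributes 600
  first=1(h) contributes 225
|[w]| = 825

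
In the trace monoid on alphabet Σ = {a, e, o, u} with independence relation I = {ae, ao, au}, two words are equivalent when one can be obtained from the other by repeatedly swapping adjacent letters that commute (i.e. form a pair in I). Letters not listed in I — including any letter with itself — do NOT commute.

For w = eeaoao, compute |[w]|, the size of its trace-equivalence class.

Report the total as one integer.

15

drop 0:e onto floor
drop 1:e onto {0:e}
drop 2:a onto floor
drop 3:o onto {1:e}
drop 4:a onto {2:a}
drop 5:o onto {3:o}
ground layer = {0:e, 2:a}
drop-orders for the pieces not yet dropped (sum over which currently-grounded one goes next):
  1 to go: {4} 1  {5} 1
  2 to go: {2,4} 1  {3,5} 1  {4,5} 2
  3 to go: {1,3,5} 1  {2,4,5} 3  {3,4,5} 3
  4 to go: {0,1,3,5} 1  {1,3,4,5} 4  {2,3,4,5} 6
  if 0:e drops first: 10 orders
  if 2:a drops first: 5 orders
heap linearizations: 15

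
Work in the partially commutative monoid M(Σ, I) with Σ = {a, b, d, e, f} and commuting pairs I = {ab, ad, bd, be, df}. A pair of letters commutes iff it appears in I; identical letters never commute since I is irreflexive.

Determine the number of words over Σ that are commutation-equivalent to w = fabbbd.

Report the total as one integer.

24

0(f) covers ∅
1(a) covers 0:f
2(b) covers 0:f
3(b) covers 2:b
4(b) covers 3:b
5(d) covers ∅
floor of heap: 0:f, 5:d
completions by unplaced set U, small U first (add the entries for U minus each lowest piece of U):
  |U|=1: {1}:1  {4}:1  {5}:1
  |U|=2: {1,4}:2  {1,5}:2  {3,4}:1  {4,5}:2
  |U|=3: {1,3,4}:3  {1,4,5}:6  {2,3,4}:1  {3,4,5}:3
  |U|=4: {1,2,3,4}:4  {1,3,4,5}:12  {2,3,4,5}:4
  start at 0(f): 20
  start at 5(d): 4
sum over floor = 24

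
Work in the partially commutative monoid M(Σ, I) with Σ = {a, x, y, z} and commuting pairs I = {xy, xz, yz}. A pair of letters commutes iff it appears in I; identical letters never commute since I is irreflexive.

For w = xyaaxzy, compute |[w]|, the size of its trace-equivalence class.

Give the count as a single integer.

piece 0:x — minimal
piece 1:y — minimal
piece 2:a rests on {0:x, 1:y}
piece 3:a rests on {2:a}
piece 4:x rests on {3:a}
piece 5:z rests on {3:a}
piece 6:y rests on {3:a}
minimal pieces: {0:x, 1:y}
ways to finish when only these pieces remain (= sum over removing one remaining piece with nothing left below it):
  1 left: {4}→1  {5}→1  {6}→1
  2 left: {4,5}→2  {4,6}→2  {5,6}→2
  3 left: {4,5,6}→6
  4 left: {3,4,5,6}→6
  5 left: {2,3,4,5,6}→6
  placing 0:x first → 6 extensions
  placing 1:y first → 6 extensions
total linear extensions = 12

12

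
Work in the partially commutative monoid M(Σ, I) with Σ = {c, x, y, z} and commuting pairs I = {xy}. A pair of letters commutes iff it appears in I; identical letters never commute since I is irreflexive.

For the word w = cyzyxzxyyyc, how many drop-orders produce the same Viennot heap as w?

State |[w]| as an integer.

0(c) covers ∅
1(y) covers 0:c
2(z) covers 1:y
3(y) covers 2:z
4(x) covers 2:z
5(z) covers 3:y, 4:x
6(x) covers 5:z
7(y) covers 5:z
8(y) covers 7:y
9(y) covers 8:y
10(c) covers 6:x, 9:y
floor of heap: 0:c
completions by unplaced set U, small U first (add the entries for U minus each lowest piece of U):
  |U|=1: {10}:1
  |U|=2: {6,10}:1  {9,10}:1
  |U|=3: {6,9,10}:2  {8,9,10}:1
  |U|=4: {6,8,9,10}:3  {7,8,9,10}:1
  |U|=5: {6,7,8,9,10}:4
  |U|=6: {5,6,7,8,9,10}:4
  |U|=7: {3,5,6,7,8,9,10}:4  {4,5,6,7,8,9,10}:4
  |U|=8: {3,4,5,6,7,8,9,10}:8
  |U|=9: {2,3,4,5,6,7,8,9,10}:8
  start at 0(c): 8

8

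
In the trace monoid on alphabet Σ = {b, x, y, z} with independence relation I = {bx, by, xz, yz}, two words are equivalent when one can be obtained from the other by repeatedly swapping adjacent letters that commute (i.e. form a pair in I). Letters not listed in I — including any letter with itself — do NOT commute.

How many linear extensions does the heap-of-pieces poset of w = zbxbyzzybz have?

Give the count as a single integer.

120

drop 0:z onto floor
drop 1:b onto {0:z}
drop 2:x onto floor
drop 3:b onto {1:b}
drop 4:y onto {2:x}
drop 5:z onto {3:b}
drop 6:z onto {5:z}
drop 7:y onto {4:y}
drop 8:b onto {6:z}
drop 9:z onto {8:b}
ground layer = {0:z, 2:x}
drop-orders for the pieces not yet dropped (sum over which currently-grounded one goes next):
  1 to go: {7} 1  {9} 1
  2 to go: {4,7} 1  {7,9} 2  {8,9} 1
  3 to go: {2,4,7} 1  {4,7,9} 3  {6,8,9} 1  {7,8,9} 3
  4 to go: {2,4,7,9} 4  {4,7,8,9} 6  {5,6,8,9} 1  {6,7,8,9} 4
  5 to go: {2,4,7,8,9} 10  {3,5,6,8,9} 1  {4,6,7,8,9} 10  {5,6,7,8,9} 5
  6 to go: {1,3,5,6,8,9} 1  {2,4,6,7,8,9} 20  {3,5,6,7,8,9} 6  {4,5,6,7,8,9} 15
  7 to go: {0,1,3,5,6,8,9} 1  {1,3,5,6,7,8,9} 7  {2,4,5,6,7,8,9} 35  {3,4,5,6,7,8,9} 21
  8 to go: {0,1,3,5,6,7,8,9} 8  {1,3,4,5,6,7,8,9} 28  {2,3,4,5,6,7,8,9} 56
  if 0:z drops first: 84 orders
  if 2:x drops first: 36 orders
heap linearizations: 120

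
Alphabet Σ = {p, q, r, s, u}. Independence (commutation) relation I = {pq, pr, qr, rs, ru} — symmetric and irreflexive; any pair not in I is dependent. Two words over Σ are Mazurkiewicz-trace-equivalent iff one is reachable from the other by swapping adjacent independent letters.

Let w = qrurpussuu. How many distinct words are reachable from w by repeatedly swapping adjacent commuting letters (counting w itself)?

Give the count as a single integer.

drop 0:q onto floor
drop 1:r onto floor
drop 2:u onto {0:q}
drop 3:r onto {1:r}
drop 4:p onto {2:u}
drop 5:u onto {4:p}
drop 6:s onto {5:u}
drop 7:s onto {6:s}
drop 8:u onto {7:s}
drop 9:u onto {8:u}
ground layer = {0:q, 1:r}
drop-orders for the pieces not yet dropped (sum over which currently-grounded one goes next):
  1 to go: {3} 1  {9} 1
  2 to go: {1,3} 1  {3,9} 2  {8,9} 1
  3 to go: {1,3,9} 3  {3,8,9} 3  {7,8,9} 1
  4 to go: {1,3,8,9} 6  {3,7,8,9} 4  {6,7,8,9} 1
  5 to go: {1,3,7,8,9} 10  {3,6,7,8,9} 5  {5,6,7,8,9} 1
  6 to go: {1,3,6,7,8,9} 15  {3,5,6,7,8,9} 6  {4,5,6,7,8,9} 1
  7 to go: {1,3,5,6,7,8,9} 21  {2,4,5,6,7,8,9} 1  {3,4,5,6,7,8,9} 7
  8 to go: {0,2,4,5,6,7,8,9} 1  {1,3,4,5,6,7,8,9} 28  {2,3,4,5,6,7,8,9} 8
  if 0:q drops first: 36 orders
  if 1:r drops first: 9 orders
heap linearizations: 45

45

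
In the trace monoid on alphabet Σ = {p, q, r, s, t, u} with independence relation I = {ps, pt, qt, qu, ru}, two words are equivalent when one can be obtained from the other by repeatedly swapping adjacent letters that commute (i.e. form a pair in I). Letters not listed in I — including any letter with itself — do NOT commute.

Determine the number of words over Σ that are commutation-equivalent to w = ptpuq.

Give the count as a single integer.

0(p) covers ∅
1(t) covers ∅
2(p) covers 0:p
3(u) covers 1:t, 2:p
4(q) covers 2:p
floor of heap: 0:p, 1:t
completions by unplaced set U, small U first (add the entries for U minus each lowest piece of U):
  |U|=1: {3}:1  {4}:1
  |U|=2: {1,3}:1  {3,4}:2
  |U|=3: {1,3,4}:3  {2,3,4}:2
  start at 0(p): 5
  start at 1(t): 2
sum over floor = 7

7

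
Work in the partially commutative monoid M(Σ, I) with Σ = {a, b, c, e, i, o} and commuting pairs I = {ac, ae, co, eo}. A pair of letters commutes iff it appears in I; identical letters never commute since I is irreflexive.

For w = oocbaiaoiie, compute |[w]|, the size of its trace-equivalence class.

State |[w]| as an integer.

0(o) covers ∅
1(o) covers 0:o
2(c) covers ∅
3(b) covers 1:o, 2:c
4(a) covers 3:b
5(i) covers 4:a
6(a) covers 5:i
7(o) covers 6:a
8(i) covers 7:o
9(i) covers 8:i
10(e) covers 9:i
floor of heap: 0:o, 2:c
completions by unplaced set U, small U first (add the entries for U minus each lowest piece of U):
  |U|=1: {10}:1
  |U|=2: {9,10}:1
  |U|=3: {8,9,10}:1
  |U|=4: {7,8,9,10}:1
  |U|=5: {6,7,8,9,10}:1
  |U|=6: {5,6,7,8,9,10}:1
  |U|=7: {4,5,6,7,8,9,10}:1
  |U|=8: {3,4,5,6,7,8,9,10}:1
  |U|=9: {1,3,4,5,6,7,8,9,10}:1  {2,3,4,5,6,7,8,9,10}:1
  start at 0(o): 2
  start at 2(c): 1
sum over floor = 3

3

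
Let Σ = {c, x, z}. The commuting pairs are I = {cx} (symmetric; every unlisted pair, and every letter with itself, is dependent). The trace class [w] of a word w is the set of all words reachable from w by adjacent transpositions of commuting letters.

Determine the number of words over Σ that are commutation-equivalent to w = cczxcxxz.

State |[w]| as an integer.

piece 0:c — minimal
piece 1:c rests on {0:c}
piece 2:z rests on {1:c}
piece 3:x rests on {2:z}
piece 4:c rests on {2:z}
piece 5:x rests on {3:x}
piece 6:x rests on {5:x}
piece 7:z rests on {4:c, 6:x}
minimal pieces: {0:c}
ways to finish when only these pieces remain (= sum over removing one remaining piece with nothing left below it):
  1 left: {7}→1
  2 left: {4,7}→1  {6,7}→1
  3 left: {4,6,7}→2  {5,6,7}→1
  4 left: {3,5,6,7}→1  {4,5,6,7}→3
  5 left: {3,4,5,6,7}→4
  6 left: {2,3,4,5,6,7}→4
  placing 0:c first → 4 extensions

4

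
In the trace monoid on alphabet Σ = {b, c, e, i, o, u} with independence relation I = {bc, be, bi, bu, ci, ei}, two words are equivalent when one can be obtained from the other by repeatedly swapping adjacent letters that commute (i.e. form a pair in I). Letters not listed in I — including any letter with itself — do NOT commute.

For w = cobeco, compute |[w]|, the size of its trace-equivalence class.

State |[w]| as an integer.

piece 0:c — minimal
piece 1:o rests on {0:c}
piece 2:b rests on {1:o}
piece 3:e rests on {1:o}
piece 4:c rests on {3:e}
piece 5:o rests on {2:b, 4:c}
minimal pieces: {0:c}
ways to finish when only these pieces remain (= sum over removing one remaining piece with nothing left below it):
  1 left: {5}→1
  2 left: {2,5}→1  {4,5}→1
  3 left: {2,4,5}→2  {3,4,5}→1
  4 left: {2,3,4,5}→3
  placing 0:c first → 3 extensions

3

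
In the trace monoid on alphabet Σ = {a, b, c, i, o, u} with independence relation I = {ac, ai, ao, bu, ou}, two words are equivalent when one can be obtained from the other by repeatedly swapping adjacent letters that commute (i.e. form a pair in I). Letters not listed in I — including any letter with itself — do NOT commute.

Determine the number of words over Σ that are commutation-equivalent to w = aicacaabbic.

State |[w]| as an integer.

drop 0:a onto floor
drop 1:i onto floor
drop 2:c onto {1:i}
drop 3:a onto {0:a}
drop 4:c onto {2:c}
drop 5:a onto {3:a}
drop 6:a onto {5:a}
drop 7:b onto {4:c, 6:a}
drop 8:b onto {7:b}
drop 9:i onto {8:b}
drop 10:c onto {9:i}
ground layer = {0:a, 1:i}
drop-orders for the pieces not yet dropped (sum over which currently-grounded one goes next):
  1 to go: {10} 1
  2 to go: {9,10} 1
  3 to go: {8,9,10} 1
  4 to go: {7,8,9,10} 1
  5 to go: {4,7,8,9,10} 1  {6,7,8,9,10} 1
  6 to go: {2,4,7,8,9,10} 1  {4,6,7,8,9,10} 2  {5,6,7,8,9,10} 1
  7 to go: {1,2,4,7,8,9,10} 1  {2,4,6,7,8,9,10} 3  {3,5,6,7,8,9,10} 1  {4,5,6,7,8,9,10} 3
  8 to go: {0,3,5,6,7,8,9,10} 1  {1,2,4,6,7,8,9,10} 4  {2,4,5,6,7,8,9,10} 6  {3,4,5,6,7,8,9,10} 4
  9 to go: {0,3,4,5,6,7,8,9,10} 5  {1,2,4,5,6,7,8,9,10} 10  {2,3,4,5,6,7,8,9,10} 10
  if 0:a drops first: 20 orders
  if 1:i drops first: 15 orders
heap linearizations: 35

35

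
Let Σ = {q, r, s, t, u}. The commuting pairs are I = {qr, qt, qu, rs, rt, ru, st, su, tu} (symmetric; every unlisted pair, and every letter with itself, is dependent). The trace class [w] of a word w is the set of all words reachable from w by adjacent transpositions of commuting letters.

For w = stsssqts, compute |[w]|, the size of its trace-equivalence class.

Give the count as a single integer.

drop 0:s onto floor
drop 1:t onto floor
drop 2:s onto {0:s}
drop 3:s onto {2:s}
drop 4:s onto {3:s}
drop 5:q onto {4:s}
drop 6:t onto {1:t}
drop 7:s onto {5:q}
ground layer = {0:s, 1:t}
drop-orders for the pieces not yet dropped (sum over which currently-grounded one goes next):
  1 to go: {6} 1  {7} 1
  2 to go: {1,6} 1  {5,7} 1  {6,7} 2
  3 to go: {1,6,7} 3  {4,5,7} 1  {5,6,7} 3
  4 to go: {1,5,6,7} 6  {3,4,5,7} 1  {4,5,6,7} 4
  5 to go: {1,4,5,6,7} 10  {2,3,4,5,7} 1  {3,4,5,6,7} 5
  6 to go: {0,2,3,4,5,7} 1  {1,3,4,5,6,7} 15  {2,3,4,5,6,7} 6
  if 0:s drops first: 21 orders
  if 1:t drops first: 7 orders
heap linearizations: 28

28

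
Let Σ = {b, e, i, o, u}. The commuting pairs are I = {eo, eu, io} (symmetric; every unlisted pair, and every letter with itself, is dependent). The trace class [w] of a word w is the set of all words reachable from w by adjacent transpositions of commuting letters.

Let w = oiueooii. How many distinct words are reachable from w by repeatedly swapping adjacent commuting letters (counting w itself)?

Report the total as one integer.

38

#0=o has no predecessor
#1=i has no predecessor
#2=u depends on [0:o, 1:i]
#3=e depends on [1:i]
#4=o depends on [2:u]
#5=o depends on [4:o]
#6=i depends on [2:u, 3:e]
#7=i depends on [6:i]
sources: [0:o, 1:i]
N(rest) = Σ N(rest − s) over sources s of rest; N(one piece) = 1:
  size 1 → [5]=1  [7]=1
  size 2 → [4,5]=1  [5,7]=2  [6,7]=1
  size 3 → [3,6,7]=1  [4,5,7]=3  [5,6,7]=3
  size 4 → [3,5,6,7]=4  [4,5,6,7]=6
  size 5 → [2,4,5,6,7]=6  [3,4,5,6,7]=10
  size 6 → [0,2,4,5,6,7]=6  [2,3,4,5,6,7]=16
  first=0(o) contributes 16
  first=1(i) contributes 22
|[w]| = 38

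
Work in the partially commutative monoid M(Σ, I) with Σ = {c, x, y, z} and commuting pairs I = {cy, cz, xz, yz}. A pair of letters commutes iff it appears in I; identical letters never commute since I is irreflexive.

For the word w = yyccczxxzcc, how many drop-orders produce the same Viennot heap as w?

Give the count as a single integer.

drop 0:y onto floor
drop 1:y onto {0:y}
drop 2:c onto floor
drop 3:c onto {2:c}
drop 4:c onto {3:c}
drop 5:z onto floor
drop 6:x onto {1:y, 4:c}
drop 7:x onto {6:x}
drop 8:z onto {5:z}
drop 9:c onto {7:x}
drop 10:c onto {9:c}
ground layer = {0:y, 2:c, 5:z}
drop-orders for the pieces not yet dropped (sum over which currently-grounded one goes next):
  1 to go: {8} 1  {10} 1
  2 to go: {5,8} 1  {8,10} 2  {9,10} 1
  3 to go: {5,8,10} 3  {7,9,10} 1  {8,9,10} 3
  4 to go: {5,8,9,10} 6  {6,7,9,10} 1  {7,8,9,10} 4
  5 to go: {1,6,7,9,10} 1  {4,6,7,9,10} 1  {5,7,8,9,10} 10  {6,7,8,9,10} 5
  6 to go: {0,1,6,7,9,10} 1  {1,4,6,7,9,10} 2  {1,6,7,8,9,10} 6  {3,4,6,7,9,10} 1  {4,6,7,8,9,10} 6  {5,6,7,8,9,10} 15
  7 to go: {0,1,4,6,7,9,10} 3  {0,1,6,7,8,9,10} 7  {1,3,4,6,7,9,10} 3  {1,4,6,7,8,9,10} 14  {1,5,6,7,8,9,10} 21  {2,3,4,6,7,9,10} 1  {3,4,6,7,8,9,10} 7  {4,5,6,7,8,9,10} 21
  8 to go: {0,1,3,4,6,7,9,10} 6  {0,1,4,6,7,8,9,10} 24  {0,1,5,6,7,8,9,10} 28  {1,2,3,4,6,7,9,10} 4  {1,3,4,6,7,8,9,10} 24  {1,4,5,6,7,8,9,10} 56  {2,3,4,6,7,8,9,10} 8  {3,4,5,6,7,8,9,10} 28
  9 to go: {0,1,2,3,4,6,7,9,10} 10  {0,1,3,4,6,7,8,9,10} 54  {0,1,4,5,6,7,8,9,10} 108  {1,2,3,4,6,7,8,9,10} 36  {1,3,4,5,6,7,8,9,10} 108  {2,3,4,5,6,7,8,9,10} 36
  if 0:y drops first: 180 orders
  if 2:c drops first: 270 orders
  if 5:z drops first: 100 orders
heap linearizations: 550

550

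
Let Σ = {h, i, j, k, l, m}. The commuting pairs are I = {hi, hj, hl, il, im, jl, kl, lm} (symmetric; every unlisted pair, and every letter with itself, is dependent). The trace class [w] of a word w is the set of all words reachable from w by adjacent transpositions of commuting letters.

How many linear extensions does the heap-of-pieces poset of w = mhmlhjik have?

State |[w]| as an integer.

24

drop 0:m onto floor
drop 1:h onto {0:m}
drop 2:m onto {1:h}
drop 3:l onto floor
drop 4:h onto {2:m}
drop 5:j onto {2:m}
drop 6:i onto {5:j}
drop 7:k onto {4:h, 6:i}
ground layer = {0:m, 3:l}
drop-orders for the pieces not yet dropped (sum over which currently-grounded one goes next):
  1 to go: {3} 1  {7} 1
  2 to go: {3,7} 2  {4,7} 1  {6,7} 1
  3 to go: {3,4,7} 3  {3,6,7} 3  {4,6,7} 2  {5,6,7} 1
  4 to go: {3,4,6,7} 8  {3,5,6,7} 4  {4,5,6,7} 3
  5 to go: {2,4,5,6,7} 3  {3,4,5,6,7} 15
  6 to go: {1,2,4,5,6,7} 3  {2,3,4,5,6,7} 18
  if 0:m drops first: 21 orders
  if 3:l drops first: 3 orders
heap linearizations: 24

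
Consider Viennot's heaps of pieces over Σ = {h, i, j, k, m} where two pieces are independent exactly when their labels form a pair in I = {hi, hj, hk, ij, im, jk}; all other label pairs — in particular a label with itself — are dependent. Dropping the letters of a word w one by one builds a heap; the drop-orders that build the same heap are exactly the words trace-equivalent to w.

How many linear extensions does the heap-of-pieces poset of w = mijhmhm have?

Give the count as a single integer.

#0=m has no predecessor
#1=i has no predecessor
#2=j depends on [0:m]
#3=h depends on [0:m]
#4=m depends on [2:j, 3:h]
#5=h depends on [4:m]
#6=m depends on [5:h]
sources: [0:m, 1:i]
N(rest) = Σ N(rest − s) over sources s of rest; N(one piece) = 1:
  size 1 → [1]=1  [6]=1
  size 2 → [1,6]=2  [5,6]=1
  size 3 → [1,5,6]=3  [4,5,6]=1
  size 4 → [1,4,5,6]=4  [2,4,5,6]=1  [3,4,5,6]=1
  size 5 → [1,2,4,5,6]=5  [1,3,4,5,6]=5  [2,3,4,5,6]=2
  first=0(m) contributes 12
  first=1(i) contributes 2
|[w]| = 14

14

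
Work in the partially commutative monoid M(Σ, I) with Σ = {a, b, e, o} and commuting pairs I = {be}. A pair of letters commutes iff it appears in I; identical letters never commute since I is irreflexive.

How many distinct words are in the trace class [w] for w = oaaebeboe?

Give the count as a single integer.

0(o) covers ∅
1(a) covers 0:o
2(a) covers 1:a
3(e) covers 2:a
4(b) covers 2:a
5(e) covers 3:e
6(b) covers 4:b
7(o) covers 5:e, 6:b
8(e) covers 7:o
floor of heap: 0:o
completions by unplaced set U, small U first (add the entries for U minus each lowest piece of U):
  |U|=1: {8}:1
  |U|=2: {7,8}:1
  |U|=3: {5,7,8}:1  {6,7,8}:1
  |U|=4: {3,5,7,8}:1  {4,6,7,8}:1  {5,6,7,8}:2
  |U|=5: {3,5,6,7,8}:3  {4,5,6,7,8}:3
  |U|=6: {3,4,5,6,7,8}:6
  |U|=7: {2,3,4,5,6,7,8}:6
  start at 0(o): 6

6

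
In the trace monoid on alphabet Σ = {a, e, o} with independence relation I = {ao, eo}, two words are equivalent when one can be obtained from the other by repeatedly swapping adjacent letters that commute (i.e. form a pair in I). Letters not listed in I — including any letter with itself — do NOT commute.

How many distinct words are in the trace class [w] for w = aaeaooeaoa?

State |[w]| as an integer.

piece 0:a — minimal
piece 1:a rests on {0:a}
piece 2:e rests on {1:a}
piece 3:a rests on {2:e}
piece 4:o — minimal
piece 5:o rests on {4:o}
piece 6:e rests on {3:a}
piece 7:a rests on {6:e}
piece 8:o rests on {5:o}
piece 9:a rests on {7:a}
minimal pieces: {0:a, 4:o}
ways to finish when only these pieces remain (= sum over removing one remaining piece with nothing left below it):
  1 left: {8}→1  {9}→1
  2 left: {5,8}→1  {7,9}→1  {8,9}→2
  3 left: {4,5,8}→1  {5,8,9}→3  {6,7,9}→1  {7,8,9}→3
  4 left: {3,6,7,9}→1  {4,5,8,9}→4  {5,7,8,9}→6  {6,7,8,9}→4
  5 left: {2,3,6,7,9}→1  {3,6,7,8,9}→5  {4,5,7,8,9}→10  {5,6,7,8,9}→10
  6 left: {1,2,3,6,7,9}→1  {2,3,6,7,8,9}→6  {3,5,6,7,8,9}→15  {4,5,6,7,8,9}→20
  7 left: {0,1,2,3,6,7,9}→1  {1,2,3,6,7,8,9}→7  {2,3,5,6,7,8,9}→21  {3,4,5,6,7,8,9}→35
  8 left: {0,1,2,3,6,7,8,9}→8  {1,2,3,5,6,7,8,9}→28  {2,3,4,5,6,7,8,9}→56
  placing 0:a first → 84 extensions
  placing 4:o first → 36 extensions
total linear extensions = 120

120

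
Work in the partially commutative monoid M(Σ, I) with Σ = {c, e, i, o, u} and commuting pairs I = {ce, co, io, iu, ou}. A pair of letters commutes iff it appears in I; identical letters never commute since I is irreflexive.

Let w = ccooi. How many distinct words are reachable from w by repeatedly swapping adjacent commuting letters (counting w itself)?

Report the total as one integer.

#0=c has no predecessor
#1=c depends on [0:c]
#2=o has no predecessor
#3=o depends on [2:o]
#4=i depends on [1:c]
sources: [0:c, 2:o]
N(rest) = Σ N(rest − s) over sources s of rest; N(one piece) = 1:
  size 1 → [3]=1  [4]=1
  size 2 → [1,4]=1  [2,3]=1  [3,4]=2
  size 3 → [0,1,4]=1  [1,3,4]=3  [2,3,4]=3
  first=0(c) contributes 6
  first=2(o) contributes 4
|[w]| = 10

10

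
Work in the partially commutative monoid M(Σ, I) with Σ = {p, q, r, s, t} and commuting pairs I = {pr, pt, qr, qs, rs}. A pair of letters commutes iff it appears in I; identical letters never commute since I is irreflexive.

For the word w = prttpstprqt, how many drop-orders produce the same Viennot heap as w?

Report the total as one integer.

50

#0=p has no predecessor
#1=r has no predecessor
#2=t depends on [1:r]
#3=t depends on [2:t]
#4=p depends on [0:p]
#5=s depends on [3:t, 4:p]
#6=t depends on [5:s]
#7=p depends on [5:s]
#8=r depends on [6:t]
#9=q depends on [6:t, 7:p]
#10=t depends on [8:r, 9:q]
sources: [0:p, 1:r]
N(rest) = Σ N(rest − s) over sources s of rest; N(one piece) = 1:
  size 1 → [10]=1
  size 2 → [8,10]=1  [9,10]=1
  size 3 → [7,9,10]=1  [8,9,10]=2
  size 4 → [6,8,9,10]=2  [7,8,9,10]=3
  size 5 → [6,7,8,9,10]=5
  size 6 → [5,6,7,8,9,10]=5
  size 7 → [3,5,6,7,8,9,10]=5  [4,5,6,7,8,9,10]=5
  size 8 → [0,4,5,6,7,8,9,10]=5  [2,3,5,6,7,8,9,10]=5  [3,4,5,6,7,8,9,10]=10
  size 9 → [0,3,4,5,6,7,8,9,10]=15  [1,2,3,5,6,7,8,9,10]=5  [2,3,4,5,6,7,8,9,10]=15
  first=0(p) contributes 20
  first=1(r) contributes 30
|[w]| = 50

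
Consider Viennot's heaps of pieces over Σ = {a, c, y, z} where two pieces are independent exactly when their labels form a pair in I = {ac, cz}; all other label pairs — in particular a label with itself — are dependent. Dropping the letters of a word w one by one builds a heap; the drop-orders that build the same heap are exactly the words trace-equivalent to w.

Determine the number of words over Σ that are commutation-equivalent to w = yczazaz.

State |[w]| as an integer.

piece 0:y — minimal
piece 1:c rests on {0:y}
piece 2:z rests on {0:y}
piece 3:a rests on {2:z}
piece 4:z rests on {3:a}
piece 5:a rests on {4:z}
piece 6:z rests on {5:a}
minimal pieces: {0:y}
ways to finish when only these pieces remain (= sum over removing one remaining piece with nothing left below it):
  1 left: {1}→1  {6}→1
  2 left: {1,6}→2  {5,6}→1
  3 left: {1,5,6}→3  {4,5,6}→1
  4 left: {1,4,5,6}→4  {3,4,5,6}→1
  5 left: {1,3,4,5,6}→5  {2,3,4,5,6}→1
  placing 0:y first → 6 extensions

6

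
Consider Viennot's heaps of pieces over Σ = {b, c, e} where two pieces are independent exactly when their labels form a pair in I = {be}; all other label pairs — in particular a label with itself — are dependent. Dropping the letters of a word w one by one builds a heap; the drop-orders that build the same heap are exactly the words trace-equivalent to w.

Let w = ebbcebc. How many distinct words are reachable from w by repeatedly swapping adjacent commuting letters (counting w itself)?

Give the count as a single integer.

6

piece 0:e — minimal
piece 1:b — minimal
piece 2:b rests on {1:b}
piece 3:c rests on {0:e, 2:b}
piece 4:e rests on {3:c}
piece 5:b rests on {3:c}
piece 6:c rests on {4:e, 5:b}
minimal pieces: {0:e, 1:b}
ways to finish when only these pieces remain (= sum over removing one remaining piece with nothing left below it):
  1 left: {6}→1
  2 left: {4,6}→1  {5,6}→1
  3 left: {4,5,6}→2
  4 left: {3,4,5,6}→2
  5 left: {0,3,4,5,6}→2  {2,3,4,5,6}→2
  placing 0:e first → 2 extensions
  placing 1:b first → 4 extensions
total linear extensions = 6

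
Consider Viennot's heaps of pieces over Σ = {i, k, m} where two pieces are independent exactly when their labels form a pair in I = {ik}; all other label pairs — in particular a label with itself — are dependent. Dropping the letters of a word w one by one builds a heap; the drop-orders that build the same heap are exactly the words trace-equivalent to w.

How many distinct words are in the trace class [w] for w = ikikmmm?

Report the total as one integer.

6

0(i) covers ∅
1(k) covers ∅
2(i) covers 0:i
3(k) covers 1:k
4(m) covers 2:i, 3:k
5(m) covers 4:m
6(m) covers 5:m
floor of heap: 0:i, 1:k
completions by unplaced set U, small U first (add the entries for U minus each lowest piece of U):
  |U|=1: {6}:1
  |U|=2: {5,6}:1
  |U|=3: {4,5,6}:1
  |U|=4: {2,4,5,6}:1  {3,4,5,6}:1
  |U|=5: {0,2,4,5,6}:1  {1,3,4,5,6}:1  {2,3,4,5,6}:2
  start at 0(i): 3
  start at 1(k): 3
sum over floor = 6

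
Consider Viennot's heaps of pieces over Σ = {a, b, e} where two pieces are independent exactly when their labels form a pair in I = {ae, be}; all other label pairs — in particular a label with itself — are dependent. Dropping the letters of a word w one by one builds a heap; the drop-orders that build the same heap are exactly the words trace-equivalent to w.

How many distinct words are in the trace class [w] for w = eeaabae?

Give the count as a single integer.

#0=e has no predecessor
#1=e depends on [0:e]
#2=a has no predecessor
#3=a depends on [2:a]
#4=b depends on [3:a]
#5=a depends on [4:b]
#6=e depends on [1:e]
sources: [0:e, 2:a]
N(rest) = Σ N(rest − s) over sources s of rest; N(one piece) = 1:
  size 1 → [5]=1  [6]=1
  size 2 → [1,6]=1  [4,5]=1  [5,6]=2
  size 3 → [0,1,6]=1  [1,5,6]=3  [3,4,5]=1  [4,5,6]=3
  size 4 → [0,1,5,6]=4  [1,4,5,6]=6  [2,3,4,5]=1  [3,4,5,6]=4
  size 5 → [0,1,4,5,6]=10  [1,3,4,5,6]=10  [2,3,4,5,6]=5
  first=0(e) contributes 15
  first=2(a) contributes 20
|[w]| = 35

35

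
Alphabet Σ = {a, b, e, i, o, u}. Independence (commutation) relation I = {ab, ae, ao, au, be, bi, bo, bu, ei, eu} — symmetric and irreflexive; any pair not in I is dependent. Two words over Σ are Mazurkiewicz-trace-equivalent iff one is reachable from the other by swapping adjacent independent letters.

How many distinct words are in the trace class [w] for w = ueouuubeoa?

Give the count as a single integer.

#0=u has no predecessor
#1=e has no predecessor
#2=o depends on [0:u, 1:e]
#3=u depends on [2:o]
#4=u depends on [3:u]
#5=u depends on [4:u]
#6=b has no predecessor
#7=e depends on [2:o]
#8=o depends on [5:u, 7:e]
#9=a has no predecessor
sources: [0:u, 1:e, 6:b, 9:a]
N(rest) = Σ N(rest − s) over sources s of rest; N(one piece) = 1:
  size 1 → [6]=1  [8]=1  [9]=1
  size 2 → [5,8]=1  [6,8]=2  [6,9]=2  [7,8]=1  [8,9]=2
  size 3 → [4,5,8]=1  [5,6,8]=3  [5,7,8]=2  [5,8,9]=3  [6,7,8]=3  [6,8,9]=6  [7,8,9]=3
  size 4 → [3,4,5,8]=1  [4,5,6,8]=4  [4,5,7,8]=3  [4,5,8,9]=4  [5,6,7,8]=8  [5,6,8,9]=12  [5,7,8,9]=8  [6,7,8,9]=12
  size 5 → [3,4,5,6,8]=5  [3,4,5,7,8]=4  [3,4,5,8,9]=5  [4,5,6,7,8]=15  [4,5,6,8,9]=20  [4,5,7,8,9]=15  [5,6,7,8,9]=40
  size 6 → [2,3,4,5,7,8]=4  [3,4,5,6,7,8]=24  [3,4,5,6,8,9]=30  [3,4,5,7,8,9]=24  [4,5,6,7,8,9]=90
  size 7 → [0,2,3,4,5,7,8]=4  [1,2,3,4,5,7,8]=4  [2,3,4,5,6,7,8]=28  [2,3,4,5,7,8,9]=28  [3,4,5,6,7,8,9]=168
  size 8 → [0,1,2,3,4,5,7,8]=8  [0,2,3,4,5,6,7,8]=32  [0,2,3,4,5,7,8,9]=32  [1,2,3,4,5,6,7,8]=32  [1,2,3,4,5,7,8,9]=32  [2,3,4,5,6,7,8,9]=224
  first=0(u) contributes 288
  first=1(e) contributes 288
  first=6(b) contributes 72
  first=9(a) contributes 72
|[w]| = 720

720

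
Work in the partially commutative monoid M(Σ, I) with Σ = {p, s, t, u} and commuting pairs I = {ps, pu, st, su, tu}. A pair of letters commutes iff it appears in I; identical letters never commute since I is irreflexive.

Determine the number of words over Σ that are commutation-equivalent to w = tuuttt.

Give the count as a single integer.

15

0(t) covers ∅
1(u) covers ∅
2(u) covers 1:u
3(t) covers 0:t
4(t) covers 3:t
5(t) covers 4:t
floor of heap: 0:t, 1:u
completions by unplaced set U, small U first (add the entries for U minus each lowest piece of U):
  |U|=1: {2}:1  {5}:1
  |U|=2: {1,2}:1  {2,5}:2  {4,5}:1
  |U|=3: {1,2,5}:3  {2,4,5}:3  {3,4,5}:1
  |U|=4: {0,3,4,5}:1  {1,2,4,5}:6  {2,3,4,5}:4
  start at 0(t): 10
  start at 1(u): 5
sum over floor = 15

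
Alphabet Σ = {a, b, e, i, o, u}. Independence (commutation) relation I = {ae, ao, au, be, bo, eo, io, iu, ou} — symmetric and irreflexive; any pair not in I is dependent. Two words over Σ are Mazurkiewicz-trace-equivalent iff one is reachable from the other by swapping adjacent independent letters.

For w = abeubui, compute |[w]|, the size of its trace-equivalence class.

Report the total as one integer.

#0=a has no predecessor
#1=b depends on [0:a]
#2=e has no predecessor
#3=u depends on [1:b, 2:e]
#4=b depends on [3:u]
#5=u depends on [4:b]
#6=i depends on [4:b]
sources: [0:a, 2:e]
N(rest) = Σ N(rest − s) over sources s of rest; N(one piece) = 1:
  size 1 → [5]=1  [6]=1
  size 2 → [5,6]=2
  size 3 → [4,5,6]=2
  size 4 → [3,4,5,6]=2
  size 5 → [1,3,4,5,6]=2  [2,3,4,5,6]=2
  first=0(a) contributes 4
  first=2(e) contributes 2
|[w]| = 6

6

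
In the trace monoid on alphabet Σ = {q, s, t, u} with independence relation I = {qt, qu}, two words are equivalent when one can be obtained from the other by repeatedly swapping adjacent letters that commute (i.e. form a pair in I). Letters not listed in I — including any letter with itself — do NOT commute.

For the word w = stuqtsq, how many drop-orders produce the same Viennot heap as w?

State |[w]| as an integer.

0(s) covers ∅
1(t) covers 0:s
2(u) covers 1:t
3(q) covers 0:s
4(t) covers 2:u
5(s) covers 3:q, 4:t
6(q) covers 5:s
floor of heap: 0:s
completions by unplaced set U, small U first (add the entries for U minus each lowest piece of U):
  |U|=1: {6}:1
  |U|=2: {5,6}:1
  |U|=3: {3,5,6}:1  {4,5,6}:1
  |U|=4: {2,4,5,6}:1  {3,4,5,6}:2
  |U|=5: {1,2,4,5,6}:1  {2,3,4,5,6}:3
  start at 0(s): 4

4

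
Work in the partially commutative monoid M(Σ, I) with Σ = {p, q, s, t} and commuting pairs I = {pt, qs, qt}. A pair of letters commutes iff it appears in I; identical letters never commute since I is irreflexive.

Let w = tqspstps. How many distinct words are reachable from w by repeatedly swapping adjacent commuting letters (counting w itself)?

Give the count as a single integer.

piece 0:t — minimal
piece 1:q — minimal
piece 2:s rests on {0:t}
piece 3:p rests on {1:q, 2:s}
piece 4:s rests on {3:p}
piece 5:t rests on {4:s}
piece 6:p rests on {4:s}
piece 7:s rests on {5:t, 6:p}
minimal pieces: {0:t, 1:q}
ways to finish when only these pieces remain (= sum over removing one remaining piece with nothing left below it):
  1 left: {7}→1
  2 left: {5,7}→1  {6,7}→1
  3 left: {5,6,7}→2
  4 left: {4,5,6,7}→2
  5 left: {3,4,5,6,7}→2
  6 left: {1,3,4,5,6,7}→2  {2,3,4,5,6,7}→2
  placing 0:t first → 4 extensions
  placing 1:q first → 2 extensions
total linear extensions = 6

6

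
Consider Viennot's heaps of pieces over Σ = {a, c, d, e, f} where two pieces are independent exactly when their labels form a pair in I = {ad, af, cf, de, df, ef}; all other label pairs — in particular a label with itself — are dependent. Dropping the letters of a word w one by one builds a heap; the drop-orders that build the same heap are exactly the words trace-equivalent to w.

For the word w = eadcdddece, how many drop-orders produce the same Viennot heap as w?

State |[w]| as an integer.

#0=e has no predecessor
#1=a depends on [0:e]
#2=d has no predecessor
#3=c depends on [1:a, 2:d]
#4=d depends on [3:c]
#5=d depends on [4:d]
#6=d depends on [5:d]
#7=e depends on [3:c]
#8=c depends on [6:d, 7:e]
#9=e depends on [8:c]
sources: [0:e, 2:d]
N(rest) = Σ N(rest − s) over sources s of rest; N(one piece) = 1:
  size 1 → [9]=1
  size 2 → [8,9]=1
  size 3 → [6,8,9]=1  [7,8,9]=1
  size 4 → [5,6,8,9]=1  [6,7,8,9]=2
  size 5 → [4,5,6,8,9]=1  [5,6,7,8,9]=3
  size 6 → [4,5,6,7,8,9]=4
  size 7 → [3,4,5,6,7,8,9]=4
  size 8 → [1,3,4,5,6,7,8,9]=4  [2,3,4,5,6,7,8,9]=4
  first=0(e) contributes 8
  first=2(d) contributes 4
|[w]| = 12

12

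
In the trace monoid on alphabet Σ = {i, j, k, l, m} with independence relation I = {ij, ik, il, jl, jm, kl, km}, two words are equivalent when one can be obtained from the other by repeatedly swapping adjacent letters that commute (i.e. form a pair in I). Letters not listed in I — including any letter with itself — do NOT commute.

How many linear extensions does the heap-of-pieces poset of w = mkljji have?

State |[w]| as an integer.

40

#0=m has no predecessor
#1=k has no predecessor
#2=l depends on [0:m]
#3=j depends on [1:k]
#4=j depends on [3:j]
#5=i depends on [0:m]
sources: [0:m, 1:k]
N(rest) = Σ N(rest − s) over sources s of rest; N(one piece) = 1:
  size 1 → [2]=1  [4]=1  [5]=1
  size 2 → [2,4]=2  [2,5]=2  [3,4]=1  [4,5]=2
  size 3 → [0,2,5]=2  [1,3,4]=1  [2,3,4]=3  [2,4,5]=6  [3,4,5]=3
  size 4 → [0,2,4,5]=8  [1,2,3,4]=4  [1,3,4,5]=4  [2,3,4,5]=12
  first=0(m) contributes 20
  first=1(k) contributes 20
|[w]| = 40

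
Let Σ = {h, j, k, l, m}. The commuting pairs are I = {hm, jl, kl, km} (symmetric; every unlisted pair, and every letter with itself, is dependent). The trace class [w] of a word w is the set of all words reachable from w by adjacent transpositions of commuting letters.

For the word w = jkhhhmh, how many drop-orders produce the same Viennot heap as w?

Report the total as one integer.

0(j) covers ∅
1(k) covers 0:j
2(h) covers 1:k
3(h) covers 2:h
4(h) covers 3:h
5(m) covers 0:j
6(h) covers 4:h
floor of heap: 0:j
completions by unplaced set U, small U first (add the entries for U minus each lowest piece of U):
  |U|=1: {5}:1  {6}:1
  |U|=2: {4,6}:1  {5,6}:2
  |U|=3: {3,4,6}:1  {4,5,6}:3
  |U|=4: {2,3,4,6}:1  {3,4,5,6}:4
  |U|=5: {1,2,3,4,6}:1  {2,3,4,5,6}:5
  start at 0(j): 6

6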